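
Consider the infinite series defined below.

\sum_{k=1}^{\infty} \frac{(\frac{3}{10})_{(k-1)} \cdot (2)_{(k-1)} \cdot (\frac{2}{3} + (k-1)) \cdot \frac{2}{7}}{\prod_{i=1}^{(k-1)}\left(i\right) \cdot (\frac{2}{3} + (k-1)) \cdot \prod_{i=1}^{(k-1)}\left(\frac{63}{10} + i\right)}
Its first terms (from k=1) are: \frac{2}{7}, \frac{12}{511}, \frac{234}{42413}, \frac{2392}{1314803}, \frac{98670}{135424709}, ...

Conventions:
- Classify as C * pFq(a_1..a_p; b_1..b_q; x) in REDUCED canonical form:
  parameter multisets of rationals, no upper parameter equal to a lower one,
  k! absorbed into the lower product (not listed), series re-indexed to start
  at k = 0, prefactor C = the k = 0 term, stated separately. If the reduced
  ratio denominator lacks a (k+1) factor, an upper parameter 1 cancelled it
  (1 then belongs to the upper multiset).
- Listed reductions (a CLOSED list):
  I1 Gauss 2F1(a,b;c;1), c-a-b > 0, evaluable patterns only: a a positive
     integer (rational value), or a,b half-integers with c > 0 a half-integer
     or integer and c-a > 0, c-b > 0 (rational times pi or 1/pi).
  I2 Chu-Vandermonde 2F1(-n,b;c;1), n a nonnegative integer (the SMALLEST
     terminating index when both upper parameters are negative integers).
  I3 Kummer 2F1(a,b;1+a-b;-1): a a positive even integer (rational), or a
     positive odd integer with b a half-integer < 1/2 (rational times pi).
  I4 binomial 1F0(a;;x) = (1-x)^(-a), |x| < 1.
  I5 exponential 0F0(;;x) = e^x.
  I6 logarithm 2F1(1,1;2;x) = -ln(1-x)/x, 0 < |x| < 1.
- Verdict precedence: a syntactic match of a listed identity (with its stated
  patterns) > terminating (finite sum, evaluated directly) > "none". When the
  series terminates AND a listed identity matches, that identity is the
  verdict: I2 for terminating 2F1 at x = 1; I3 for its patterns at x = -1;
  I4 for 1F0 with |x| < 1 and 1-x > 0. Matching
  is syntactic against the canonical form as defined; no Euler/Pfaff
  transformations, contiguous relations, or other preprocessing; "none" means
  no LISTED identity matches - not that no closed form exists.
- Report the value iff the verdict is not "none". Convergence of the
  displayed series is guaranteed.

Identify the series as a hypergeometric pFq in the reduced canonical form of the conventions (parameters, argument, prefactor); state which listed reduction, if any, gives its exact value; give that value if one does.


x = 1 here; the reduced form reads 2F1, upper {\frac{3}{10}, 2}, lower {\frac{73}{10}}, C = \frac{2}{7}. Verdict: this is the Gauss summation I1 (x = 1: the Gamma ratio telescopes since c-a-b = 5 > 0 and a = 2 in Z>0). Value: \frac{159}{500}.

Key step: t_0 being \frac{2}{7}, the product of the first k integers (prefactor 2/7) is k!.
Ratio: r(k) = 1 * (k+\frac{3}{10}) (k+2) / [(k+\frac{73}{10}) (k+1)] - poly over poly, x = 1 from leading terms; C = \frac{2}{7} at k = 0.


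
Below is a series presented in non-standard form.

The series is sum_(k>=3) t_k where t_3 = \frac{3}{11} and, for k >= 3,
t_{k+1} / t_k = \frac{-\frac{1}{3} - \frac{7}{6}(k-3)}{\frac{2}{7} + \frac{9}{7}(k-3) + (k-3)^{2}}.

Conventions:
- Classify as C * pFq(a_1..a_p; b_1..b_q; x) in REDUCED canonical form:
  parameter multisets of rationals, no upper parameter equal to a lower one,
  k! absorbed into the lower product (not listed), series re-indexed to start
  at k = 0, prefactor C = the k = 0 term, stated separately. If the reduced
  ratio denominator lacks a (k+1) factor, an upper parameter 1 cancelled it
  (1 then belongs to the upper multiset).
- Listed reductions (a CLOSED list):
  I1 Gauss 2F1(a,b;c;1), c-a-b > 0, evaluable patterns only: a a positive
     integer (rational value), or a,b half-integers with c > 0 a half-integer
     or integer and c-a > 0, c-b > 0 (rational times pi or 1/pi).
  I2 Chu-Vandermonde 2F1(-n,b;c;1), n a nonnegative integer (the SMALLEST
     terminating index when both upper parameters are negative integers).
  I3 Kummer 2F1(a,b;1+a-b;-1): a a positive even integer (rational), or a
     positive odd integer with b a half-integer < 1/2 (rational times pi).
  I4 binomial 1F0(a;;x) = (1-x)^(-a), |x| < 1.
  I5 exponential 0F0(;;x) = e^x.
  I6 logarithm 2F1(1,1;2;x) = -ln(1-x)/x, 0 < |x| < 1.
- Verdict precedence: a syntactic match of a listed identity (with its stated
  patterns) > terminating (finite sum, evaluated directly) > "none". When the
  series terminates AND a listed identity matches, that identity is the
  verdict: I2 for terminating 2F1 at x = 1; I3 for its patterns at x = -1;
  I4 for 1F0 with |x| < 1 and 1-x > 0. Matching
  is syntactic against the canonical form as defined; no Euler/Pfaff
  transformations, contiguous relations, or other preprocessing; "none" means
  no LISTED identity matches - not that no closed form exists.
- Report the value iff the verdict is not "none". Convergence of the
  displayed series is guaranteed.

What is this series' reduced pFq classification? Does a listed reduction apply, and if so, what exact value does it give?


At argument -\frac{7}{6}: a 0F0 with upper {-}, lower {-}, scaled by C = \frac{3}{11}. Verdict: the exponential series (I5) matches (the 0F0 exponential series at x = -\frac{7}{6}). Its exact value is \frac{3}{11} \cdot e^{-\frac{7}{6}}.

Key observation: with t_0 = \frac{3}{11}, factor the ratio over Q (C = 3/11): negated roots = parameters.
Step ratio: r(k) = -\frac{7}{6} * 1 / [(k+1)] - rational; roots negated = parameters, x = -\frac{7}{6}, C = \frac{3}{11}.


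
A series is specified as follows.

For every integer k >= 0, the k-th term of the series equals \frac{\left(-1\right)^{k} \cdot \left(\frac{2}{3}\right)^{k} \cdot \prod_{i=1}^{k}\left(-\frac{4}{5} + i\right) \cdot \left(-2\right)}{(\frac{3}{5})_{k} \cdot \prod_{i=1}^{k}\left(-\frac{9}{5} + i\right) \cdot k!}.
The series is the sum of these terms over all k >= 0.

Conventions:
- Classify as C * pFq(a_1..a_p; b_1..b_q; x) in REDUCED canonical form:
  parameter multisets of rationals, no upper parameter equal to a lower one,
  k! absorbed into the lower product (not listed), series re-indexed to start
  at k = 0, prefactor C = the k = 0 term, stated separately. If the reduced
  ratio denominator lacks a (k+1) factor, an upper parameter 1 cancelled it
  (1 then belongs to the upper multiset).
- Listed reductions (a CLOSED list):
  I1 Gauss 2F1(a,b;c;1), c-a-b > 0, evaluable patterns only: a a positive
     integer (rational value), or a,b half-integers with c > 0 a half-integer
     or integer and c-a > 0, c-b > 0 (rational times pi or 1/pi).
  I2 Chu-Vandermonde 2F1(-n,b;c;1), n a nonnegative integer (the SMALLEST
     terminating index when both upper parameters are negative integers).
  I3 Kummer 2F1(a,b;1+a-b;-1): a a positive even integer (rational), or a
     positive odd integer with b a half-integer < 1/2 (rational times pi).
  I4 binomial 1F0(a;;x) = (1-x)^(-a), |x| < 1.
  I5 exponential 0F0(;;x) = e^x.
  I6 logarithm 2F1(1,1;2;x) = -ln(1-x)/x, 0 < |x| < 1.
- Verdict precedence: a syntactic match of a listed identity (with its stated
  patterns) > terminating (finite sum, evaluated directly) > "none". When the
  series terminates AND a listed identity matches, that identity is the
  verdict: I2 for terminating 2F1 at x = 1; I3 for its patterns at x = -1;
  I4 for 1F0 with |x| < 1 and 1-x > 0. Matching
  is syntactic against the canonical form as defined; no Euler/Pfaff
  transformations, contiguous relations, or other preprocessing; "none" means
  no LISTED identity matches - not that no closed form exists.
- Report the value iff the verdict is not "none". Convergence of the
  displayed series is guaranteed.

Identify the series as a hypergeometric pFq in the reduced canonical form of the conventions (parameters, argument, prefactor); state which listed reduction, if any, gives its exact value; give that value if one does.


With C = -2: the canonical form is 1F2(\frac{1}{5}; -\frac{4}{5}, \frac{3}{5}; -\frac{2}{3}). Verdict: no listed reduction: x = -\frac{2}{3} and upper {\frac{1}{5}} fail every I1-I6 pattern.

Key step: t_0 = -2 here, and the lower running product (C = -2, x = -2/3) is a rising factorial.
Consecutive-term ratio: r(k) = -\frac{2}{3} * (k+\frac{1}{5}) / [(k-\frac{4}{5}) (k+\frac{3}{5}) (k+1)] ; factor over Q: parameters, x = -\frac{2}{3}, and C = -2.


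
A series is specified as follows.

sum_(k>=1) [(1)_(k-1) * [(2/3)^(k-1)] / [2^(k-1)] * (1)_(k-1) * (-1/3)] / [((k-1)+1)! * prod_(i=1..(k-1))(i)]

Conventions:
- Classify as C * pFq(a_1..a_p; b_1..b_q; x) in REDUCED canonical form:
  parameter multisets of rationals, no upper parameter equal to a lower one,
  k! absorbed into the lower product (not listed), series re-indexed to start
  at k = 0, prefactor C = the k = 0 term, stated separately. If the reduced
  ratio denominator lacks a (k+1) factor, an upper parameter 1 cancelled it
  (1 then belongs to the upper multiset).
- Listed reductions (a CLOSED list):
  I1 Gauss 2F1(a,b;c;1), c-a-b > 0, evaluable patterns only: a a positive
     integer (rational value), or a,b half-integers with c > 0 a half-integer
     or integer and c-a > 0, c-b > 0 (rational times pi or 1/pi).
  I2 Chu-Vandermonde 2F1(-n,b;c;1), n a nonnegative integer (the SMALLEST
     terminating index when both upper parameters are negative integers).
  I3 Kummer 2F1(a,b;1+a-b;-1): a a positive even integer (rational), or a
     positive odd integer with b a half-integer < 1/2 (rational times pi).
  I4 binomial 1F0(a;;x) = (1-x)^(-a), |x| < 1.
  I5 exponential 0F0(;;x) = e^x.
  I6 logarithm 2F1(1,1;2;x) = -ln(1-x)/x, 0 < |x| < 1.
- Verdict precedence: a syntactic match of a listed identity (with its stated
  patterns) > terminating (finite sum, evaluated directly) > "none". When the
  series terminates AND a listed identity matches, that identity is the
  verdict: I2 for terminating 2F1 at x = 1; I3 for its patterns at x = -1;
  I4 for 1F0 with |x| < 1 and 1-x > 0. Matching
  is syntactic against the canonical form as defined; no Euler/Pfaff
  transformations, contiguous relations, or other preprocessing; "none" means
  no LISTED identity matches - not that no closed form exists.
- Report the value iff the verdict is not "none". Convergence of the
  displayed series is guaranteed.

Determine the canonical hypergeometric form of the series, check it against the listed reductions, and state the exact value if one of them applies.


Key observation: t_0 = -1/3 here, and the denominator's factorial ratio (prefactor -1/3) is a lower Pochhammer.
Adjacent-term ratio: r(k) = (1/3) * (k+1) (k+1) / [(k+2) (k+1)] - rational in k, leading ratio (1/3); with t_0 = -1/3, classification follows.

Classification (C = -1/3): 2F1 with upper {1, 1}, lower {2}, argument x = 1/3. Verdict at x = 1/3: the I6 logarithm reduction matches (the logarithm: parameters (1,1;2), x = 1/3). Its exact value is ln(2/3).


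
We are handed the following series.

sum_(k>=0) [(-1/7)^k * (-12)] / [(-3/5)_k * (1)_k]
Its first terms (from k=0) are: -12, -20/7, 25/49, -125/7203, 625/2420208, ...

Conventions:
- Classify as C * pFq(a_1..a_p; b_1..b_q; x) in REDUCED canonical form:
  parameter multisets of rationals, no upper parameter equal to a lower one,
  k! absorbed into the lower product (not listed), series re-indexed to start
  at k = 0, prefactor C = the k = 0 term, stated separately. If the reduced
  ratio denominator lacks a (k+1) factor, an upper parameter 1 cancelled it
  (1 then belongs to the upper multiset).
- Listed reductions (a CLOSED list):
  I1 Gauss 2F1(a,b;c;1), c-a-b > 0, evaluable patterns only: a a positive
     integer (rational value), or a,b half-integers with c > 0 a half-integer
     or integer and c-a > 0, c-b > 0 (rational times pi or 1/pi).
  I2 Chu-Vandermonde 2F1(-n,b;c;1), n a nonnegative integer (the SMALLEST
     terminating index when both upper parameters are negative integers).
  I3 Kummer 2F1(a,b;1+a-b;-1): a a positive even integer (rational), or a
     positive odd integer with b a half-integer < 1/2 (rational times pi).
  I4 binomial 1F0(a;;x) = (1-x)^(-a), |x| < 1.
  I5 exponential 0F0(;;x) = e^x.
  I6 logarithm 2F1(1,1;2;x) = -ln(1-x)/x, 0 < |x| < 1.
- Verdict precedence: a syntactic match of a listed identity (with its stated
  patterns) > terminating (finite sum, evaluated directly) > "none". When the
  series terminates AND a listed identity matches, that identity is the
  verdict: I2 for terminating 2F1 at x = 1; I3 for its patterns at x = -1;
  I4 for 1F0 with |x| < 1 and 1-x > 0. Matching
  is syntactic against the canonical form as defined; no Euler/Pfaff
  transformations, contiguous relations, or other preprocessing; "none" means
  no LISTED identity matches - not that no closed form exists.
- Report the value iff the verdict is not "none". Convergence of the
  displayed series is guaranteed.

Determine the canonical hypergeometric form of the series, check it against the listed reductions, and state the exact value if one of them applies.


Classification (C = -12): 0F1 with upper {-}, lower {-3/5}, argument x = -1/7. Verdict: none. No listed pattern accepts 0F1(-; -3/5; -1/7).

Structural cue: with t_0 = -12, (1)_k (C = -12) is k! itself.
Step ratio: r(k) = (-1/7) * 1 / [(k-3/5) (k+1)] - rational; roots negated = parameters, x = (-1/7), C = -12.


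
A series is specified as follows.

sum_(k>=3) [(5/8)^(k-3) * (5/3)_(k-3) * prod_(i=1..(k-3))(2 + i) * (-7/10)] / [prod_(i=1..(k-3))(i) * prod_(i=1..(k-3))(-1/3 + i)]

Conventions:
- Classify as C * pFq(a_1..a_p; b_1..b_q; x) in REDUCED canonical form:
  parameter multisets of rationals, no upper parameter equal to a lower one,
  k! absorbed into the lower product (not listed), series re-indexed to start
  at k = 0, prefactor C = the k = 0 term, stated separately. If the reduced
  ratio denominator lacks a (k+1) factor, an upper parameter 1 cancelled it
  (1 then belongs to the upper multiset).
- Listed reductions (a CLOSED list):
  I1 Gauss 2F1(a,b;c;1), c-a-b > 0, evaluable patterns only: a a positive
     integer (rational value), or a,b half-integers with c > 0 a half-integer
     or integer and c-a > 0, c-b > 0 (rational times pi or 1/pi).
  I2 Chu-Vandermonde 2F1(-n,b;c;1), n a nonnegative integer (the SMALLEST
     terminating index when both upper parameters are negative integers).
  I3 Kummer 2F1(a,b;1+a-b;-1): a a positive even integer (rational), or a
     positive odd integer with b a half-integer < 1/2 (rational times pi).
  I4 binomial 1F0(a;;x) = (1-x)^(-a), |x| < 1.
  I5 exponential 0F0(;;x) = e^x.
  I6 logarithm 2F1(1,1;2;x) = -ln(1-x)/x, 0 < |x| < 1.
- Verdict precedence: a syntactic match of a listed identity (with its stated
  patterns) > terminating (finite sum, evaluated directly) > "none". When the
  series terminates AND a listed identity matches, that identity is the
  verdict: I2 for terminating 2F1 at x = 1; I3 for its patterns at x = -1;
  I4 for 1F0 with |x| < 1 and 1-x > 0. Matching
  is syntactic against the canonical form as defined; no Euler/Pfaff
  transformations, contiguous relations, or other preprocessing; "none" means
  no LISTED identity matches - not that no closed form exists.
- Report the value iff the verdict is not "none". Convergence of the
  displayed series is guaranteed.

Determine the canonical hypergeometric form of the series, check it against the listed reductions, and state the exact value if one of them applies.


The tell: with t_0 = -7/10, the running product (C = -7/10, x = 5/8) telescopes to a rising factorial.
Consecutive-term ratio: r(k) = (5/8) * (k+5/3) (k+3) / [(k+2/3) (k+1)] - poly over poly, x = (5/8) from leading terms; C = -7/10 at k = 0.

Reduced: x = 5/8, 2F1, upper = {5/3, 3}, lower = {2/3}, C = -7/10. Verdict: no listed reduction: x = 5/8 and upper {5/3, 3} fail every I1-I6 pattern.


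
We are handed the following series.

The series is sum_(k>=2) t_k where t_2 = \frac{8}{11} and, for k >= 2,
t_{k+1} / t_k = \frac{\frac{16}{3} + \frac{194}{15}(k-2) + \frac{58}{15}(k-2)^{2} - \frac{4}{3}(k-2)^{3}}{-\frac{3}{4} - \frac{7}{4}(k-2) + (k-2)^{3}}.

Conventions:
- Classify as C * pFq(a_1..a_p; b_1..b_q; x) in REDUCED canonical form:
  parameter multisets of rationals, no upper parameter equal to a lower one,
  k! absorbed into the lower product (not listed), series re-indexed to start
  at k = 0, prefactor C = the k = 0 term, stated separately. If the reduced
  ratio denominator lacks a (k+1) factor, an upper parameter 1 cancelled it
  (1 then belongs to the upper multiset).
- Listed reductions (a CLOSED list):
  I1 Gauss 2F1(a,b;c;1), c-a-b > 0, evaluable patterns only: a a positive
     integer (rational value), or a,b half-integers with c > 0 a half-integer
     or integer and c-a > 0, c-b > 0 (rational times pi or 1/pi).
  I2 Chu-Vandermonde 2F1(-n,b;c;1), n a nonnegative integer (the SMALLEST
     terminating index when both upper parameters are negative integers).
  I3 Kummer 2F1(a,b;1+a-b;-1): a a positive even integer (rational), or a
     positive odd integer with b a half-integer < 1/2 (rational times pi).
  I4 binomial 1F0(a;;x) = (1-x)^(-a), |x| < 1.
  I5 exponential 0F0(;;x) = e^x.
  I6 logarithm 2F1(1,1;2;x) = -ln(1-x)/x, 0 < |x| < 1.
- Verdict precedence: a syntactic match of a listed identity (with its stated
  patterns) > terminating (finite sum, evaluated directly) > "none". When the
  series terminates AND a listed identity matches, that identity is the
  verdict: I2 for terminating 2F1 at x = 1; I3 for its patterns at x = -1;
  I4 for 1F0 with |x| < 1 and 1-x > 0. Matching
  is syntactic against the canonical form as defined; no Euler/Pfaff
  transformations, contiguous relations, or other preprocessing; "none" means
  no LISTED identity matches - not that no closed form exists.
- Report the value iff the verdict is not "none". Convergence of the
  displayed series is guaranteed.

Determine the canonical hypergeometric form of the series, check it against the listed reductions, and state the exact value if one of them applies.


Classification (C = \frac{8}{11}): 2F1 with upper {-5, \frac{8}{5}}, lower {-\frac{3}{2}}, argument x = -\frac{4}{3}. Verdict: terminating - no listed pattern fits, but -5 in the upper list cuts the series at k = 5; direct evaluation. Its exact value is \frac{125464000088}{41765625}.

Key step: from the first term \frac{8}{11}: the ratio is unreduced: k + 1/2 divides both sides (C = 8/11).
Term ratio: r(k) = -\frac{4}{3} * (k-5) (k+\frac{8}{5}) / [(k-\frac{3}{2}) (k+1)] - rational in k. x = -\frac{4}{3}; t_0 = \frac{8}{11}; negate the roots.


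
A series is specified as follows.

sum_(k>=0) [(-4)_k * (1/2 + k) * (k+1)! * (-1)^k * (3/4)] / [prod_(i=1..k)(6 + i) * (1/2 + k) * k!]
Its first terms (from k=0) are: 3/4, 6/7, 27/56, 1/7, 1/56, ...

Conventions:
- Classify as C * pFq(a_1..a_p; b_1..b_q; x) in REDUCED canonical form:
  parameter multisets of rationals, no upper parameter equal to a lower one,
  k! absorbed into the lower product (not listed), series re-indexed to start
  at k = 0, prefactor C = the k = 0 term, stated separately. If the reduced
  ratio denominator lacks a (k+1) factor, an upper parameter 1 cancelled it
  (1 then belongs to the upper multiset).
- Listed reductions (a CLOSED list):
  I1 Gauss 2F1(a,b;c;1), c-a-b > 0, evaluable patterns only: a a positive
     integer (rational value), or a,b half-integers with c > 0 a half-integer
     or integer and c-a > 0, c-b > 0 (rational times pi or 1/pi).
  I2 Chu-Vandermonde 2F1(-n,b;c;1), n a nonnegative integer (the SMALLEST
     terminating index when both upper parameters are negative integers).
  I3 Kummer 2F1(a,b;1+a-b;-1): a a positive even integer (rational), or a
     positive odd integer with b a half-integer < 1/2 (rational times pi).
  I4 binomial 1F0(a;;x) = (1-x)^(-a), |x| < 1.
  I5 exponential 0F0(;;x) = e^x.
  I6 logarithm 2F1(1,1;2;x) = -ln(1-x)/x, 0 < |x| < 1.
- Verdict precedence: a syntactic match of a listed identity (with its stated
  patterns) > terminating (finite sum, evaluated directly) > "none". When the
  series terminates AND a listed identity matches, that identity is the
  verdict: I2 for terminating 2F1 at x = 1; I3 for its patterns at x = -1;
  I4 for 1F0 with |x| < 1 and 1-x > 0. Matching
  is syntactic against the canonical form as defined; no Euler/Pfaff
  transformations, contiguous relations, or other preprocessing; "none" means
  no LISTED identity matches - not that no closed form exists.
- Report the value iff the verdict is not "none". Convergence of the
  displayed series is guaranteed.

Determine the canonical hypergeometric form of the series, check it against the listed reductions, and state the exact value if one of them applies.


Key observation: from the first term 3/4: the factorial ratio (prefactor 3/4) (k+a-1)!/(a-1)! is a rising factorial (a)_k.
Adjacent-term ratio: r(k) = (-1) * (k-4) (k+2) / [(k+7) (k+1)] - poly over poly, x = (-1) from leading terms; C = 3/4 at k = 0.

Reduced: x = -1, 2F1, upper = {-4, 2}, lower = {7}, C = 3/4. Verdict (x = -1): Kummer's theorem (I3) applies (x = -1; c = 7 equals 1+a-b for upper {-4, 2}: listed pattern). Exact value: 9/4.


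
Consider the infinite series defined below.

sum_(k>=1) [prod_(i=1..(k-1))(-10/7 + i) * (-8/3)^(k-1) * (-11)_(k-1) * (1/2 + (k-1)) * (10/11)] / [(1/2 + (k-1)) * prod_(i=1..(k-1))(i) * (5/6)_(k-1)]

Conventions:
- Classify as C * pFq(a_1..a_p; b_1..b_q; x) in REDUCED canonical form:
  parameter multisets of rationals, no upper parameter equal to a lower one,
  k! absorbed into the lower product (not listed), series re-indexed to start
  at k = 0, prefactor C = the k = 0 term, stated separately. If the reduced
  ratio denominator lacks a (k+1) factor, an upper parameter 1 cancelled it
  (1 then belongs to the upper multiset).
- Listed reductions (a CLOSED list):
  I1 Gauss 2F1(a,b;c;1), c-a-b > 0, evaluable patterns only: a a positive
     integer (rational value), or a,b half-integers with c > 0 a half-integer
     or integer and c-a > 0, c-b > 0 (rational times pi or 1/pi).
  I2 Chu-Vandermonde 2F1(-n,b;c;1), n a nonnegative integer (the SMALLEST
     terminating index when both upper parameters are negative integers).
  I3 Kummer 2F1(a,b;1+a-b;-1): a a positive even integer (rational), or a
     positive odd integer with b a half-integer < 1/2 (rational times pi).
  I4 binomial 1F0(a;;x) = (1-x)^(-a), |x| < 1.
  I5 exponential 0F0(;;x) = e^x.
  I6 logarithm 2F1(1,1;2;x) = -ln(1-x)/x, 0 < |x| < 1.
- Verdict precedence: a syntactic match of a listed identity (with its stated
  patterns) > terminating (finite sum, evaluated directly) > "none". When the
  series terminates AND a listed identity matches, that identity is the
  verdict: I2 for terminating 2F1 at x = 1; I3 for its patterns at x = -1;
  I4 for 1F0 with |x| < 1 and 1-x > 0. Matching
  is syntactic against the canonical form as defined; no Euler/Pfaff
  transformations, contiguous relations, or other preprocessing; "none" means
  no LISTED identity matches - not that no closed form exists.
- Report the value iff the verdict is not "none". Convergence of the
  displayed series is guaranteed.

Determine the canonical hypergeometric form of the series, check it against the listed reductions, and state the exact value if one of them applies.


Canonical form: C = 10/11 times 2F1 with upper {-11, -3/7}, lower {5/6}, x = -8/3. Verdict: terminating - upper -11 stops the sum at k = 11; the 12 terms are added exactly. Exact value: -2611790505697410797762/70782806363034689.

Key step: t_0 being 10/11, the factor k + 1/2 cancels (top and bottom), leaving C = 10/11.
Ratio: r(k) = (-8/3) * (k-11) (k-3/7) / [(k+5/6) (k+1)] - rational in k, leading ratio (-8/3); with t_0 = 10/11, classification follows.


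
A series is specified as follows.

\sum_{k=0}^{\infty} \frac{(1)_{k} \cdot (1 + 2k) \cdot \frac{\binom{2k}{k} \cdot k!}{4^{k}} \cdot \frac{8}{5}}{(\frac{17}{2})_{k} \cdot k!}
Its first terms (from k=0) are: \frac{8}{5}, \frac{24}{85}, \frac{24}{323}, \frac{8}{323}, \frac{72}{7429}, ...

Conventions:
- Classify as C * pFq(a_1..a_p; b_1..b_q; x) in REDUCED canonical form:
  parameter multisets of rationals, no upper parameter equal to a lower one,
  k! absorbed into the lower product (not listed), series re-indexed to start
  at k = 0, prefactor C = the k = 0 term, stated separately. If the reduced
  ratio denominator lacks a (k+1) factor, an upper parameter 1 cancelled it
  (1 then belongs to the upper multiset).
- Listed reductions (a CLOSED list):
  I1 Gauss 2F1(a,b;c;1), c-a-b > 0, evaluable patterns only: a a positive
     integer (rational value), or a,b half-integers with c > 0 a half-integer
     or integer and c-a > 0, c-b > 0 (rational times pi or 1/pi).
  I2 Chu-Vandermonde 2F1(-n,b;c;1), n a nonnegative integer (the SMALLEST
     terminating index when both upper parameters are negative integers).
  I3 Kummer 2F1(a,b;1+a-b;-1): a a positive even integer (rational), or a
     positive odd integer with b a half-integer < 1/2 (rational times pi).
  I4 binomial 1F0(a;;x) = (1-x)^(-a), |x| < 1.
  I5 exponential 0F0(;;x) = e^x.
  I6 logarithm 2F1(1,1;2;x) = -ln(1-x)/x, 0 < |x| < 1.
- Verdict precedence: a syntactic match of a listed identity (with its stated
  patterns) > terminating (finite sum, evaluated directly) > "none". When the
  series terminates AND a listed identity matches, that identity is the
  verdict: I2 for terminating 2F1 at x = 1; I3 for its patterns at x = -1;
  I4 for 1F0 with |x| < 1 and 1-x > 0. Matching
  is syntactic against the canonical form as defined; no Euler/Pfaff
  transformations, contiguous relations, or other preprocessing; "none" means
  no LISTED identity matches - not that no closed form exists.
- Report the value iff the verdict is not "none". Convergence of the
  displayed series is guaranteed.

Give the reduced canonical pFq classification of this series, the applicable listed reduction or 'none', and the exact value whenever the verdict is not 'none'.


Reduced: x = 1, 2F1, upper = {1, \frac{3}{2}}, lower = {\frac{17}{2}}, C = \frac{8}{5}. Verdict: this is Gauss (I1, integer-parameter pattern) (x = 1: the Gamma ratio telescopes since c-a-b = 6 > 0 and a = 1 in Z>0). Value: 2.

First insight: x = 1 and the (2k+1) factor (prefactor 8/5) shifts (1/2)_k to (3/2)_k.
Ratio: r(k) = 1 * (k+1) (k+\frac{3}{2}) / [(k+\frac{17}{2}) (k+1)] ; factor over Q: parameters, x = 1, and C = \frac{8}{5}.


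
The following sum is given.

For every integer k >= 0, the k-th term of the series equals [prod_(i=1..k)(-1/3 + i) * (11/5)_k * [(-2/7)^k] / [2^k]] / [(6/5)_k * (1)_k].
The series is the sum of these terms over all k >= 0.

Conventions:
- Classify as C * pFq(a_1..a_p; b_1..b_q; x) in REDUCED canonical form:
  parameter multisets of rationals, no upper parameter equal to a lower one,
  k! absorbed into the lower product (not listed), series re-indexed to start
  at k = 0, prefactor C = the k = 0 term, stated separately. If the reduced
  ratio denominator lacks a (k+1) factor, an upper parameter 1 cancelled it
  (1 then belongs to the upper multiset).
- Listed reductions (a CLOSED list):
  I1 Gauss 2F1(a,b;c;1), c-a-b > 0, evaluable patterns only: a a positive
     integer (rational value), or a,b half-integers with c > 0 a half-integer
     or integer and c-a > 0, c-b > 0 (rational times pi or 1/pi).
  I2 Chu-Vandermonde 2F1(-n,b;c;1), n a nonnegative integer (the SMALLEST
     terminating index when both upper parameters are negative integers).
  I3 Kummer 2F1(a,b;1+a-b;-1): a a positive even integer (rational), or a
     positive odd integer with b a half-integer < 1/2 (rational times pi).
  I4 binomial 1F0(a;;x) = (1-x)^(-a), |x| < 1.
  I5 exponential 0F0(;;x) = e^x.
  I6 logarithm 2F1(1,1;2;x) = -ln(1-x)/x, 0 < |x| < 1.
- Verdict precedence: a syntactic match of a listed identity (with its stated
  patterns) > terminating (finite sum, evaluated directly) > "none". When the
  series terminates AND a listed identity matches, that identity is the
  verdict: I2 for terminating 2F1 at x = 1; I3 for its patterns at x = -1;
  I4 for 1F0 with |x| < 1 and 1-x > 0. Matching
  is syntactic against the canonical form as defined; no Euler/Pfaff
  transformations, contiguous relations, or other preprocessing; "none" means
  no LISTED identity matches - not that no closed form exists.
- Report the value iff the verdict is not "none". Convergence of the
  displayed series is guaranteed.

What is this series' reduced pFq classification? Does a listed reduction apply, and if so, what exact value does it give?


First insight: t_0 = 1 here, and the running product (C = 1) telescopes to a rising factorial.
Adjacent-term ratio: r(k) = (-1/7) * (k+2/3) (k+11/5) / [(k+6/5) (k+1)] - rational; roots negated = parameters, x = (-1/7), C = 1.

x = -1/7 here; the reduced form reads 2F1, upper {2/3, 11/5}, lower {6/5}, C = 1. Verdict: none - this 2F1 at x = -1/7 matches no listed pattern, and upper {2/3, 11/5} holds no stopper.


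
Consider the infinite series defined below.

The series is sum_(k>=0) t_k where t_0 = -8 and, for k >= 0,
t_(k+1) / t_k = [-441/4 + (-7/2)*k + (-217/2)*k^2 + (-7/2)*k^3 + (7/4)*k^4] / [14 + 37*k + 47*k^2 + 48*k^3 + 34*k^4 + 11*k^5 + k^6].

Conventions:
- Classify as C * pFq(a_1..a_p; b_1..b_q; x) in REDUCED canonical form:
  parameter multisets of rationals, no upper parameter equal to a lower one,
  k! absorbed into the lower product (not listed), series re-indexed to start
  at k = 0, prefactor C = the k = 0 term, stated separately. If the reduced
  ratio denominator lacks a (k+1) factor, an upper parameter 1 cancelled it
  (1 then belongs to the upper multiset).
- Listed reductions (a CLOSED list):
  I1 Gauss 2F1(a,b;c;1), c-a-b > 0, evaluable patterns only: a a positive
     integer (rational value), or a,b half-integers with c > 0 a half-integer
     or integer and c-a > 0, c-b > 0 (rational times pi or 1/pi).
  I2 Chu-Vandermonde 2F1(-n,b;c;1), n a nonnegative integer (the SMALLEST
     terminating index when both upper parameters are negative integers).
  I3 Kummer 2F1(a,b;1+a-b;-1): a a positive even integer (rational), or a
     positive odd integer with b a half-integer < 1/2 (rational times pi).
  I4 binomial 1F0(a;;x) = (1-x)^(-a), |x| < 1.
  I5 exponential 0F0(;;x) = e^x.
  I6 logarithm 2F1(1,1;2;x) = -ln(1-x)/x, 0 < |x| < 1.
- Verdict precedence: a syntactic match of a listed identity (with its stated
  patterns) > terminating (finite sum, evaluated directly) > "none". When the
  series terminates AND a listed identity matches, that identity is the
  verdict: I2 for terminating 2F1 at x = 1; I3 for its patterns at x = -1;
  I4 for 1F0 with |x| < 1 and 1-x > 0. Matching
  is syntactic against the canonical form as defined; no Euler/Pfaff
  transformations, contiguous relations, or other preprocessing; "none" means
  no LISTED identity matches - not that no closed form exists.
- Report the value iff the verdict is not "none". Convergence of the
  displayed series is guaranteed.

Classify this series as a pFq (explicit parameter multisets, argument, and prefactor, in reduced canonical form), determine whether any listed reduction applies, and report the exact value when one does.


At argument 7/4: a 1F2 with upper {-9}, lower {1, 2}, scaled by C = -8. Verdict: terminating. With -9 upstairs the series is a 10-term polynomial sum; evaluated term by term. Hence: 3006409766984143/880602513408000.

First insight: t_0 being -8, roots of the ratio polynomials (prefactor -8) are the negated parameters.
Consecutive-term ratio: r(k) = (7/4) * (k-9) / [(k+1) (k+2) (k+1)] ; factor over Q: parameters, x = (7/4), and C = -8.


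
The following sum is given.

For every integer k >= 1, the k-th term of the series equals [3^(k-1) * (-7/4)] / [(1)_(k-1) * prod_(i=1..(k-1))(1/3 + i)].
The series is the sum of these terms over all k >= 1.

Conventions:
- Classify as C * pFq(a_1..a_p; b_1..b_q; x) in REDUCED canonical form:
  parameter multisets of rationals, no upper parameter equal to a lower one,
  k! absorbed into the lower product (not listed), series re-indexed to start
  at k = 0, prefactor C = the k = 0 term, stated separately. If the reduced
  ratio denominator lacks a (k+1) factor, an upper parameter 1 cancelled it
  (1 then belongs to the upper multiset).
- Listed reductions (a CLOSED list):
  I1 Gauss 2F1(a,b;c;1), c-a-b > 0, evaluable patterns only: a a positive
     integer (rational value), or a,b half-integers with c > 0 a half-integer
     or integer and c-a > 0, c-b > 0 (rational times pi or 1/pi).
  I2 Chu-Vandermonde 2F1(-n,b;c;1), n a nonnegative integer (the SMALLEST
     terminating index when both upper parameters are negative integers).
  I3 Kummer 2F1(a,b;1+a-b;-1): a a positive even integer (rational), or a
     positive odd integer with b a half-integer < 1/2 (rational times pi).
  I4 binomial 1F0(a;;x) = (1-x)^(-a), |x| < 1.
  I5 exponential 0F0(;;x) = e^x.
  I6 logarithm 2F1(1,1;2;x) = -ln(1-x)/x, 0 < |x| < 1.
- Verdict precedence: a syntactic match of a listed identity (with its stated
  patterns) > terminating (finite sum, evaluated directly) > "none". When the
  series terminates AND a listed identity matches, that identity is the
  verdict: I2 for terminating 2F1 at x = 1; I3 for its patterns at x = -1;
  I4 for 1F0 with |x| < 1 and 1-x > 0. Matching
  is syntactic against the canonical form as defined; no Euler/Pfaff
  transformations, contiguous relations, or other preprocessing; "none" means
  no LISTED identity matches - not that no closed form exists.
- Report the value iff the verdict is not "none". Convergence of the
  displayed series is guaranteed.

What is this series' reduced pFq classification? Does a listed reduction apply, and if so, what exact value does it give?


x = 3 here; the reduced form reads 0F1, upper {-}, lower {4/3}, C = -7/4. Verdict: none (x = 3): each listed identity misses the multisets {-} ; {4/3}.

Key observation: with t_0 = -7/4, (1)_k (prefactor -7/4) is k! itself.
Consecutive-term ratio: r(k) = 3 * 1 / [(k+4/3) (k+1)] - rational; roots negated = parameters, x = 3, C = -7/4.


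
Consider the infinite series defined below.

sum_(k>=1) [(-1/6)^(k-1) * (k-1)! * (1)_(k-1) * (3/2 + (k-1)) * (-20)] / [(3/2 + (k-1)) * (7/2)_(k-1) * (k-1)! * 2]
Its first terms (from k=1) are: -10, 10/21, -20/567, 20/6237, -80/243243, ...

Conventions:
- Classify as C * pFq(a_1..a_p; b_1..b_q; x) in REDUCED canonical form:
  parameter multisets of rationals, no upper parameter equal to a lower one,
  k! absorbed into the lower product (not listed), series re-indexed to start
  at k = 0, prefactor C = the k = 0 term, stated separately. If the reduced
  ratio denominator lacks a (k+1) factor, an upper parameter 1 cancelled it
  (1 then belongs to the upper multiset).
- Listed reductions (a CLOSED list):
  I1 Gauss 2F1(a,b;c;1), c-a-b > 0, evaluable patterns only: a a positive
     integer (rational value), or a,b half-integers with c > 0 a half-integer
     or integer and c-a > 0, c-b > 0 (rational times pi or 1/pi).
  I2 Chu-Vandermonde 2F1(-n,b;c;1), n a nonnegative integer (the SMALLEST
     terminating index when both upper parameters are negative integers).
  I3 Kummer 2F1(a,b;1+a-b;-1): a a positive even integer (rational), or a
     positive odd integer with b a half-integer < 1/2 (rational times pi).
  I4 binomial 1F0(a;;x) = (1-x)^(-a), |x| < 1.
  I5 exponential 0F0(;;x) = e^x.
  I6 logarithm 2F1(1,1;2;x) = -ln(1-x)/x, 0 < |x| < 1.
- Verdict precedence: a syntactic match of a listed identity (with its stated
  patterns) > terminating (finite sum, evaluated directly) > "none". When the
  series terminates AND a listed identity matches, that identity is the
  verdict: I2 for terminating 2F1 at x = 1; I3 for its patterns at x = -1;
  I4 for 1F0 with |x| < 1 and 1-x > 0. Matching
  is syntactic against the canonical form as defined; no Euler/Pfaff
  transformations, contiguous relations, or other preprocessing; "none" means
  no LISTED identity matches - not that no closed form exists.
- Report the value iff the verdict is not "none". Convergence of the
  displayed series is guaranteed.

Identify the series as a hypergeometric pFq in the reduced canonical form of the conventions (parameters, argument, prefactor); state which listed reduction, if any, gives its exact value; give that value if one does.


x = -1/6 here; the reduced form reads 2F1, upper {1, 1}, lower {7/2}, C = -10. Verdict: none here - no I1-I6 shape fits x = -1/6 with lower {7/2}.

Key step: x = (-1/6) and striking the common factor k + 3/2 reduces the term (C = -10, x = -1/6).
Step ratio: r(k) = (-1/6) * (k+1) (k+1) / [(k+7/2) (k+1)] ; factor over Q: parameters, x = (-1/6), and C = -10.


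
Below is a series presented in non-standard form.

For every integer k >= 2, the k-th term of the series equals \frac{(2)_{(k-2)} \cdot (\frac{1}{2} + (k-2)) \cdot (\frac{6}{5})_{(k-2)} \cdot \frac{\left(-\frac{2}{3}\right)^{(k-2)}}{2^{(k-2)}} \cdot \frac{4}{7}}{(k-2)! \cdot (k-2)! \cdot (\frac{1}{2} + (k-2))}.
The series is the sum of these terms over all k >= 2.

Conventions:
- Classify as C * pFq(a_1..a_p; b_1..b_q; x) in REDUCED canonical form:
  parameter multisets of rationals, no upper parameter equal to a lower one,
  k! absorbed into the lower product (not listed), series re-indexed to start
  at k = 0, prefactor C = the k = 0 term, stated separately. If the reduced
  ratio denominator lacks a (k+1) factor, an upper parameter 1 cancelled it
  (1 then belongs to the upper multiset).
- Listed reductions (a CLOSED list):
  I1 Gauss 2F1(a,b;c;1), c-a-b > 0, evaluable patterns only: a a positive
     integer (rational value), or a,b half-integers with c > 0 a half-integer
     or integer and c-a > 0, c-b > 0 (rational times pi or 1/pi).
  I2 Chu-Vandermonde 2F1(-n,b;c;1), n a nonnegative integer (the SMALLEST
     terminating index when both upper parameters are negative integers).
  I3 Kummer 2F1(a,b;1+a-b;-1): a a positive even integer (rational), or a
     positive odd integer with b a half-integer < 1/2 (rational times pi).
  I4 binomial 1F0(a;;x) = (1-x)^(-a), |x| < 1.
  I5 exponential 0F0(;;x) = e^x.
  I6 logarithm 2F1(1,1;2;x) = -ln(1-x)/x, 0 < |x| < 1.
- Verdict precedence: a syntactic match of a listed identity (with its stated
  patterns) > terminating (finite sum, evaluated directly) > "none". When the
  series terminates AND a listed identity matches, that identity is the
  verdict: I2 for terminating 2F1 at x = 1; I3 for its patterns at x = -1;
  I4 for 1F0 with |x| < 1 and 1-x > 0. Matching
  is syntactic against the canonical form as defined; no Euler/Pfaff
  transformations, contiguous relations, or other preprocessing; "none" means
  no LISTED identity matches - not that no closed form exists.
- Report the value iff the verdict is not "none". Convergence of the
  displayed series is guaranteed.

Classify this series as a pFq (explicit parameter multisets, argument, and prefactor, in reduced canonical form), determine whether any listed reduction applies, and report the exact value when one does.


Prefactor \frac{4}{7}, argument -\frac{1}{3}: 2F1 with upper {\frac{6}{5}, 2} over lower {1}. Verdict: none. No listed pattern accepts 2F1(\frac{6}{5}, 2; 1; -\frac{1}{3}).

The tell: t_0 being \frac{4}{7}, the two k-th powers (C = 4/7, x = -1/3) combine into one argument.
Term ratio: r(k) = -\frac{1}{3} * (k+\frac{6}{5}) (k+2) / [(k+1) (k+1)] ; factor over Q: parameters, x = -\frac{1}{3}, and C = \frac{4}{7}.


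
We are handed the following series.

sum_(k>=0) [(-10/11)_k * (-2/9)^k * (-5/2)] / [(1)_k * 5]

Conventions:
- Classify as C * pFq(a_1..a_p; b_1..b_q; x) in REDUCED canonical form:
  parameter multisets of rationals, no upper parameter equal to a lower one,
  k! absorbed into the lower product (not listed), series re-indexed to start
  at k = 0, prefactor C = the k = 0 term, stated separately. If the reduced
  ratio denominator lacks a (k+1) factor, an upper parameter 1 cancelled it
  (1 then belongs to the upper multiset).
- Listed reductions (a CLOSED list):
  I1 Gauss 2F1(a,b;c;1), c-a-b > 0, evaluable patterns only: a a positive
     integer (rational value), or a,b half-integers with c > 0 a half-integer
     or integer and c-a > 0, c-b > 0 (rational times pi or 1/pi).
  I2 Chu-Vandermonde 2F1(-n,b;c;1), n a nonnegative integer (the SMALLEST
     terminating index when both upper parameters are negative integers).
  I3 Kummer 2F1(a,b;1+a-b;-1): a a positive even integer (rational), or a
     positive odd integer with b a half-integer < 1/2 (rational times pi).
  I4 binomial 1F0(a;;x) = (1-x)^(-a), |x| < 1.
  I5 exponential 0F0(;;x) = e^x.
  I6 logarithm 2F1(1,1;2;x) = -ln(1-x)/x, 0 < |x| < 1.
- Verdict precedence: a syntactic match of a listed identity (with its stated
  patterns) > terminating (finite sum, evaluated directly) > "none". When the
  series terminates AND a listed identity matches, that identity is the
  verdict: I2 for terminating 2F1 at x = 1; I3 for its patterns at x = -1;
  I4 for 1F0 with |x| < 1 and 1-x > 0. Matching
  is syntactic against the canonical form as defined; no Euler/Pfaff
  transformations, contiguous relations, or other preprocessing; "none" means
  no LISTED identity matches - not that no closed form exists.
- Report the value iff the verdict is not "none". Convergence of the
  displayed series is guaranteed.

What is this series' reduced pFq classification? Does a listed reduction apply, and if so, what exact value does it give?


x = -2/9 here; the reduced form reads 1F0, upper {-10/11}, lower {-}, C = -1/2. Verdict at x = -2/9: the binomial series (I4) matches (the 1F0 binomial series: exponent 10/11, x = -2/9). Hence: (-1/2) * (11/9)^(10/11).

Structural cue: t_0 being -1/2, (1)_k (C = -1/2) is k! itself.
Term ratio: r(k) = (-2/9) * (k-10/11) / [(k+1)] - rational in k, leading ratio (-2/9); with t_0 = -1/2, classification follows.
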